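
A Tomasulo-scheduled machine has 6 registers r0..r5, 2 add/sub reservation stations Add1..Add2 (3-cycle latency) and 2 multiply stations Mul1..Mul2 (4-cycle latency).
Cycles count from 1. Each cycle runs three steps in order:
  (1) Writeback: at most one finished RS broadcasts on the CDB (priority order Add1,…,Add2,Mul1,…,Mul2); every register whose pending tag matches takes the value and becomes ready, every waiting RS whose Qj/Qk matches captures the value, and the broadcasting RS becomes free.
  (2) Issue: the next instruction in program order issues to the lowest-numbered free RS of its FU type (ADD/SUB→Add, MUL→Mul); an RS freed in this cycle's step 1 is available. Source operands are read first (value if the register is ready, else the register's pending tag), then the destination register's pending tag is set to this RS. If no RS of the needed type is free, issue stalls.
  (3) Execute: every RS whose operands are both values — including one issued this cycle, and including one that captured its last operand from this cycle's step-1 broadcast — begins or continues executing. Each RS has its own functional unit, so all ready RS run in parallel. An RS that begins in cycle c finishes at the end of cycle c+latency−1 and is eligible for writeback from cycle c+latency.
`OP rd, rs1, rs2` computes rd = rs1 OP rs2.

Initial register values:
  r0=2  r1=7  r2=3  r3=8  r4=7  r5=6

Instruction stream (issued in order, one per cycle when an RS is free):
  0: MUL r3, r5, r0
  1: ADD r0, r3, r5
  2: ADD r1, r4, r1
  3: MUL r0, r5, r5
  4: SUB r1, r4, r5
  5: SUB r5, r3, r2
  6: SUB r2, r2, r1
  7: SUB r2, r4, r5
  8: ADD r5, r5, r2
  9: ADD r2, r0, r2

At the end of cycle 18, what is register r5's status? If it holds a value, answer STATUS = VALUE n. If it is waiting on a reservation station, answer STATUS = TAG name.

cycle 1: issue MUL r3<-Mul1 // r0:2,r1:7,r2:3,r3:Mul1,r4:7,r5:6
cycle 2: issue ADD r0<-Add1 // r0:Add1,r1:7,r2:3,r3:Mul1,r4:7,r5:6
cycle 3: issue ADD r1<-Add2 // r0:Add1,r1:Add2,r2:3,r3:Mul1,r4:7,r5:6
cycle 4: issue MUL r0<-Mul2 // r0:Mul2,r1:Add2,r2:3,r3:Mul1,r4:7,r5:6
cycle 5: CDB Mul1=12; stall // r0:Mul2,r1:Add2,r2:3,r3:12,r4:7,r5:6
cycle 6: CDB Add2=14; issue SUB r1<-Add2 // r0:Mul2,r1:Add2,r2:3,r3:12,r4:7,r5:6
cycle 7: stall // r0:Mul2,r1:Add2,r2:3,r3:12,r4:7,r5:6
cycle 8: CDB Add1=18; issue SUB r5<-Add1 // r0:Mul2,r1:Add2,r2:3,r3:12,r4:7,r5:Add1
cycle 9: CDB Add2=1; issue SUB r2<-Add2 // r0:Mul2,r1:1,r2:Add2,r3:12,r4:7,r5:Add1
cycle 10: CDB Mul2=36; stall // r0:36,r1:1,r2:Add2,r3:12,r4:7,r5:Add1
cycle 11: CDB Add1=9; issue SUB r2<-Add1 // r0:36,r1:1,r2:Add1,r3:12,r4:7,r5:9
cycle 12: CDB Add2=2; issue ADD r5<-Add2 // r0:36,r1:1,r2:Add1,r3:12,r4:7,r5:Add2
cycle 13: stall // r0:36,r1:1,r2:Add1,r3:12,r4:7,r5:Add2
cycle 14: CDB Add1=-2; issue ADD r2<-Add1 // r0:36,r1:1,r2:Add1,r3:12,r4:7,r5:Add2
cycle 15: - // r0:36,r1:1,r2:Add1,r3:12,r4:7,r5:Add2
cycle 16: - // r0:36,r1:1,r2:Add1,r3:12,r4:7,r5:Add2
cycle 17: CDB Add1=34 // r0:36,r1:1,r2:34,r3:12,r4:7,r5:Add2
cycle 18: CDB Add2=7 // r0:36,r1:1,r2:34,r3:12,r4:7,r5:7

STATUS = VALUE 7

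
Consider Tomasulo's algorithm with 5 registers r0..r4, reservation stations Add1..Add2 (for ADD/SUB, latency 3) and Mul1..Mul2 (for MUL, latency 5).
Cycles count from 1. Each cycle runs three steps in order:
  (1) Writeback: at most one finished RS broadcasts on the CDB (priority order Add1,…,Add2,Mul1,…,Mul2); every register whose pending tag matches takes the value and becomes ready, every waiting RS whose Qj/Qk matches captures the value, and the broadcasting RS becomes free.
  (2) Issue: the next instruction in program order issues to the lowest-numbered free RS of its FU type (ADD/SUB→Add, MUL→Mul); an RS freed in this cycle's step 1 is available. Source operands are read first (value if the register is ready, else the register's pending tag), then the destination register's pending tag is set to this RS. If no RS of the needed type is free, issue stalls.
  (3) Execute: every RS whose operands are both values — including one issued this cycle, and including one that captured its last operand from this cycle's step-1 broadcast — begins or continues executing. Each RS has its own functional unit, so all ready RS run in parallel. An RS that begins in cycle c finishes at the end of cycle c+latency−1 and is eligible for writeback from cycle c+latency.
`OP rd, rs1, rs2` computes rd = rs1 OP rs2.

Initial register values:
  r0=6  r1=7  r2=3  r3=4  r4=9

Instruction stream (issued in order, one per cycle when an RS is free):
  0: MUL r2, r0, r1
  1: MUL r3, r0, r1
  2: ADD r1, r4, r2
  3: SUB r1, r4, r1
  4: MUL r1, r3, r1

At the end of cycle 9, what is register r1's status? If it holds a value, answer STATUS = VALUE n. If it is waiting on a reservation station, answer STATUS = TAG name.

  c1: issue MUL r2<-Mul1  regs: r0:6,r1:7,r2:Mul1,r3:4,r4:9
  c2: issue MUL r3<-Mul2  regs: r0:6,r1:7,r2:Mul1,r3:Mul2,r4:9
  c3: issue ADD r1<-Add1  regs: r0:6,r1:Add1,r2:Mul1,r3:Mul2,r4:9
  c4: issue SUB r1<-Add2  regs: r0:6,r1:Add2,r2:Mul1,r3:Mul2,r4:9
  c5: stall  regs: r0:6,r1:Add2,r2:Mul1,r3:Mul2,r4:9
  c6: CDB Mul1=42; issue MUL r1<-Mul1  regs: r0:6,r1:Mul1,r2:42,r3:Mul2,r4:9
  c7: CDB Mul2=42  regs: r0:6,r1:Mul1,r2:42,r3:42,r4:9
  c8: -  regs: r0:6,r1:Mul1,r2:42,r3:42,r4:9
  c9: CDB Add1=51  regs: r0:6,r1:Mul1,r2:42,r3:42,r4:9

STATUS = TAG Mul1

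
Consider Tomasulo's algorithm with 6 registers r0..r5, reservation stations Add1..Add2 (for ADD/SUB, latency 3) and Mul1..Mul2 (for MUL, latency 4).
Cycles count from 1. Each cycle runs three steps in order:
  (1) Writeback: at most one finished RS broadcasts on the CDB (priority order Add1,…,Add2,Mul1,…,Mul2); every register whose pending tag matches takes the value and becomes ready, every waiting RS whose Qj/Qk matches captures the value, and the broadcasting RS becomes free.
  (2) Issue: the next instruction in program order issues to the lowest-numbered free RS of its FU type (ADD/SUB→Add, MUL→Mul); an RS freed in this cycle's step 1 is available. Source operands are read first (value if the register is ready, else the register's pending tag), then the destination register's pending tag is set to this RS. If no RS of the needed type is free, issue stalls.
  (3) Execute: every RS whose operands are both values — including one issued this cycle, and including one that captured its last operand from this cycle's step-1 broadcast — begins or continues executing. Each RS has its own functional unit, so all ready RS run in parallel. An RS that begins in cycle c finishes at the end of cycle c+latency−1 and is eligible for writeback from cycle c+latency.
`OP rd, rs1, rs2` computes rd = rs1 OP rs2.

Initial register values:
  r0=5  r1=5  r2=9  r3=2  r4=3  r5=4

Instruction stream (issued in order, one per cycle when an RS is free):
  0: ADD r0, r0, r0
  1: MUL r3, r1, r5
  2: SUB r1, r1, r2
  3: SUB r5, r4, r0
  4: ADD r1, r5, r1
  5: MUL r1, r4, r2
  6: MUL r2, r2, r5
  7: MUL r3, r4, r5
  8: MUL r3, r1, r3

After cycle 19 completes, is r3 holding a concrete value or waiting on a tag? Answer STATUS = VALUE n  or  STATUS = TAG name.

STATUS = VALUE -567

c1: issue ADD r0<-Add1 | r0:Add1,r1:5,r2:9,r3:2,r4:3,r5:4
c2: issue MUL r3<-Mul1 | r0:Add1,r1:5,r2:9,r3:Mul1,r4:3,r5:4
c3: issue SUB r1<-Add2 | r0:Add1,r1:Add2,r2:9,r3:Mul1,r4:3,r5:4
c4: CDB Add1=10; issue SUB r5<-Add1 | r0:10,r1:Add2,r2:9,r3:Mul1,r4:3,r5:Add1
c5: stall | r0:10,r1:Add2,r2:9,r3:Mul1,r4:3,r5:Add1
c6: CDB Add2=-4; issue ADD r1<-Add2 | r0:10,r1:Add2,r2:9,r3:Mul1,r4:3,r5:Add1
c7: CDB Add1=-7; issue MUL r1<-Mul2 | r0:10,r1:Mul2,r2:9,r3:Mul1,r4:3,r5:-7
c8: CDB Mul1=20; issue MUL r2<-Mul1 | r0:10,r1:Mul2,r2:Mul1,r3:20,r4:3,r5:-7
c9: stall | r0:10,r1:Mul2,r2:Mul1,r3:20,r4:3,r5:-7
c10: CDB Add2=-11; stall | r0:10,r1:Mul2,r2:Mul1,r3:20,r4:3,r5:-7
c11: CDB Mul2=27; issue MUL r3<-Mul2 | r0:10,r1:27,r2:Mul1,r3:Mul2,r4:3,r5:-7
c12: CDB Mul1=-63; issue MUL r3<-Mul1 | r0:10,r1:27,r2:-63,r3:Mul1,r4:3,r5:-7
c13: - | r0:10,r1:27,r2:-63,r3:Mul1,r4:3,r5:-7
c14: - | r0:10,r1:27,r2:-63,r3:Mul1,r4:3,r5:-7
c15: CDB Mul2=-21 | r0:10,r1:27,r2:-63,r3:Mul1,r4:3,r5:-7
c16: - | r0:10,r1:27,r2:-63,r3:Mul1,r4:3,r5:-7
c17: - | r0:10,r1:27,r2:-63,r3:Mul1,r4:3,r5:-7
c18: - | r0:10,r1:27,r2:-63,r3:Mul1,r4:3,r5:-7
c19: CDB Mul1=-567 | r0:10,r1:27,r2:-63,r3:-567,r4:3,r5:-7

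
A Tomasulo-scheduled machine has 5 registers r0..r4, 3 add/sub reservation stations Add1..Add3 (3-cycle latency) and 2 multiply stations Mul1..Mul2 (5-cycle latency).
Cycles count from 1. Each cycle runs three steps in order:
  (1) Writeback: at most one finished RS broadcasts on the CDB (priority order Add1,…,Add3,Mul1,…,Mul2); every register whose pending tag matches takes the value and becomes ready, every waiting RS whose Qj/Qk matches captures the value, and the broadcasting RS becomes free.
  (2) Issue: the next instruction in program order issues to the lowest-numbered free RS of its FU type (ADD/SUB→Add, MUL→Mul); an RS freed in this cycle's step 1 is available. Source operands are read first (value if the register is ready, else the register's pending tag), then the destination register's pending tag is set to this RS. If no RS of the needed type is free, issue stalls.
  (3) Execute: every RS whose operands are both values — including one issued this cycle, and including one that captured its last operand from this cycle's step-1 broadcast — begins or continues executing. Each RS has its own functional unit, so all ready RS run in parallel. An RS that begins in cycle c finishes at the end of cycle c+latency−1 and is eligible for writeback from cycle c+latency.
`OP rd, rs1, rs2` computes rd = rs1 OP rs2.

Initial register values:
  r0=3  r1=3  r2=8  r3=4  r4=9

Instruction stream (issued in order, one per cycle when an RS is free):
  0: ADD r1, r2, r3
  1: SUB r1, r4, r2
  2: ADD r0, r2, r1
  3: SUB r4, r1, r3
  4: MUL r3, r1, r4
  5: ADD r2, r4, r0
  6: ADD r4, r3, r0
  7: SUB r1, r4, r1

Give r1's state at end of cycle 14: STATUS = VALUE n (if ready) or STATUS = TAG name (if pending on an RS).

c1: issue ADD r1<-Add1 | r0:3,r1:Add1,r2:8,r3:4,r4:9
c2: issue SUB r1<-Add2 | r0:3,r1:Add2,r2:8,r3:4,r4:9
c3: issue ADD r0<-Add3 | r0:Add3,r1:Add2,r2:8,r3:4,r4:9
c4: CDB Add1=12; issue SUB r4<-Add1 | r0:Add3,r1:Add2,r2:8,r3:4,r4:Add1
c5: CDB Add2=1; issue MUL r3<-Mul1 | r0:Add3,r1:1,r2:8,r3:Mul1,r4:Add1
c6: issue ADD r2<-Add2 | r0:Add3,r1:1,r2:Add2,r3:Mul1,r4:Add1
c7: stall | r0:Add3,r1:1,r2:Add2,r3:Mul1,r4:Add1
c8: CDB Add1=-3; issue ADD r4<-Add1 | r0:Add3,r1:1,r2:Add2,r3:Mul1,r4:Add1
c9: CDB Add3=9; issue SUB r1<-Add3 | r0:9,r1:Add3,r2:Add2,r3:Mul1,r4:Add1
c10: - | r0:9,r1:Add3,r2:Add2,r3:Mul1,r4:Add1
c11: - | r0:9,r1:Add3,r2:Add2,r3:Mul1,r4:Add1
c12: CDB Add2=6 | r0:9,r1:Add3,r2:6,r3:Mul1,r4:Add1
c13: CDB Mul1=-3 | r0:9,r1:Add3,r2:6,r3:-3,r4:Add1
c14: - | r0:9,r1:Add3,r2:6,r3:-3,r4:Add1

STATUS = TAG Add3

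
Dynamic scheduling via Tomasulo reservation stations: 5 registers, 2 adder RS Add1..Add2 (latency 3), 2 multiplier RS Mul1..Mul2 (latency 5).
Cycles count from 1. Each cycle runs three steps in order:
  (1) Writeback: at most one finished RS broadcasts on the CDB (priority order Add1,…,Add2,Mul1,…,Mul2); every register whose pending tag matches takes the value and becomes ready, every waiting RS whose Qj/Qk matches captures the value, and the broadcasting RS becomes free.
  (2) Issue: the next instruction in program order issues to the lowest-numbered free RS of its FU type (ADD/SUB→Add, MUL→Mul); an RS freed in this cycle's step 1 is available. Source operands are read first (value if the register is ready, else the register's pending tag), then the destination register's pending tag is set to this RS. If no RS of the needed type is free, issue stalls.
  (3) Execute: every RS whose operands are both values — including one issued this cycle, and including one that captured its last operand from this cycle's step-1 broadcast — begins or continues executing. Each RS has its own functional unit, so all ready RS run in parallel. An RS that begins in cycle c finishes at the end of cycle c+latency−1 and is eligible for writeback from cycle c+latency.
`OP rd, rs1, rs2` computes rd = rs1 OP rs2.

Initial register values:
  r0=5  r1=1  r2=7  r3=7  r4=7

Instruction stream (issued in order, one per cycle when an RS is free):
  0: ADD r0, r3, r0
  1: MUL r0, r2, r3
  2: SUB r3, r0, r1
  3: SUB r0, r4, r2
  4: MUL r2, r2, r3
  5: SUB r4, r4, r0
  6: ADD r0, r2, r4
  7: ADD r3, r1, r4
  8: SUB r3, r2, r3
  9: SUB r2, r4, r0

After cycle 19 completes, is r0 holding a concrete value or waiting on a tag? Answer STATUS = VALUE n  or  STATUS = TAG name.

cycle 1: issue ADD r0<-Add1 // r0:Add1,r1:1,r2:7,r3:7,r4:7
cycle 2: issue MUL r0<-Mul1 // r0:Mul1,r1:1,r2:7,r3:7,r4:7
cycle 3: issue SUB r3<-Add2 // r0:Mul1,r1:1,r2:7,r3:Add2,r4:7
cycle 4: CDB Add1=12; issue SUB r0<-Add1 // r0:Add1,r1:1,r2:7,r3:Add2,r4:7
cycle 5: issue MUL r2<-Mul2 // r0:Add1,r1:1,r2:Mul2,r3:Add2,r4:7
cycle 6: stall // r0:Add1,r1:1,r2:Mul2,r3:Add2,r4:7
cycle 7: CDB Add1=0; issue SUB r4<-Add1 // r0:0,r1:1,r2:Mul2,r3:Add2,r4:Add1
cycle 8: CDB Mul1=49; stall // r0:0,r1:1,r2:Mul2,r3:Add2,r4:Add1
cycle 9: stall // r0:0,r1:1,r2:Mul2,r3:Add2,r4:Add1
cycle 10: CDB Add1=7; issue ADD r0<-Add1 // r0:Add1,r1:1,r2:Mul2,r3:Add2,r4:7
cycle 11: CDB Add2=48; issue ADD r3<-Add2 // r0:Add1,r1:1,r2:Mul2,r3:Add2,r4:7
cycle 12: stall // r0:Add1,r1:1,r2:Mul2,r3:Add2,r4:7
cycle 13: stall // r0:Add1,r1:1,r2:Mul2,r3:Add2,r4:7
cycle 14: CDB Add2=8; issue SUB r3<-Add2 // r0:Add1,r1:1,r2:Mul2,r3:Add2,r4:7
cycle 15: stall // r0:Add1,r1:1,r2:Mul2,r3:Add2,r4:7
cycle 16: CDB Mul2=336; stall // r0:Add1,r1:1,r2:336,r3:Add2,r4:7
cycle 17: stall // r0:Add1,r1:1,r2:336,r3:Add2,r4:7
cycle 18: stall // r0:Add1,r1:1,r2:336,r3:Add2,r4:7
cycle 19: CDB Add1=343; issue SUB r2<-Add1 // r0:343,r1:1,r2:Add1,r3:Add2,r4:7

STATUS = VALUE 343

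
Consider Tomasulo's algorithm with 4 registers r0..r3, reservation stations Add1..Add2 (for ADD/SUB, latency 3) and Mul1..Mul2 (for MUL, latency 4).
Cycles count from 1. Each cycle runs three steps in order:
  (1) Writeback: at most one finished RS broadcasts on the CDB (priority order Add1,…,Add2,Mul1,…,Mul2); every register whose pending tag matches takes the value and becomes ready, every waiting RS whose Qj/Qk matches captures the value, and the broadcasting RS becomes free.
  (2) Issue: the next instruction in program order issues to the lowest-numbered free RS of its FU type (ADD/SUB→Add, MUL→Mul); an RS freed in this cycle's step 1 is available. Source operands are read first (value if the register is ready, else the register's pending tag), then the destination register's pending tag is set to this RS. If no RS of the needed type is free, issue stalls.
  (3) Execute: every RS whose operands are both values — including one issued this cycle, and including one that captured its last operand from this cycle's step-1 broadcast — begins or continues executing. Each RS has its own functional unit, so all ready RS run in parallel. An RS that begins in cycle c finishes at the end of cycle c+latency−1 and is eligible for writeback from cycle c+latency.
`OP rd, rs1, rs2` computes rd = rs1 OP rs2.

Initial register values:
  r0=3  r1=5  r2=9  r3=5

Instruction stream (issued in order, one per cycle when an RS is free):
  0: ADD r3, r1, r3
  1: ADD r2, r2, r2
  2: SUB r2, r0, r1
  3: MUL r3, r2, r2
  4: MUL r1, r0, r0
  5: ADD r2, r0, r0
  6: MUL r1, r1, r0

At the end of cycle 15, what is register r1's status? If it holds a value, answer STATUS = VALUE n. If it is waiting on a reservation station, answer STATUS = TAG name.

cycle 1: issue ADD r3<-Add1 // r0:3,r1:5,r2:9,r3:Add1
cycle 2: issue ADD r2<-Add2 // r0:3,r1:5,r2:Add2,r3:Add1
cycle 3: stall // r0:3,r1:5,r2:Add2,r3:Add1
cycle 4: CDB Add1=10; issue SUB r2<-Add1 // r0:3,r1:5,r2:Add1,r3:10
cycle 5: CDB Add2=18; issue MUL r3<-Mul1 // r0:3,r1:5,r2:Add1,r3:Mul1
cycle 6: issue MUL r1<-Mul2 // r0:3,r1:Mul2,r2:Add1,r3:Mul1
cycle 7: CDB Add1=-2; issue ADD r2<-Add1 // r0:3,r1:Mul2,r2:Add1,r3:Mul1
cycle 8: stall // r0:3,r1:Mul2,r2:Add1,r3:Mul1
cycle 9: stall // r0:3,r1:Mul2,r2:Add1,r3:Mul1
cycle 10: CDB Add1=6; stall // r0:3,r1:Mul2,r2:6,r3:Mul1
cycle 11: CDB Mul1=4; issue MUL r1<-Mul1 // r0:3,r1:Mul1,r2:6,r3:4
cycle 12: CDB Mul2=9 // r0:3,r1:Mul1,r2:6,r3:4
cycle 13: - // r0:3,r1:Mul1,r2:6,r3:4
cycle 14: - // r0:3,r1:Mul1,r2:6,r3:4
cycle 15: - // r0:3,r1:Mul1,r2:6,r3:4

STATUS = TAG Mul1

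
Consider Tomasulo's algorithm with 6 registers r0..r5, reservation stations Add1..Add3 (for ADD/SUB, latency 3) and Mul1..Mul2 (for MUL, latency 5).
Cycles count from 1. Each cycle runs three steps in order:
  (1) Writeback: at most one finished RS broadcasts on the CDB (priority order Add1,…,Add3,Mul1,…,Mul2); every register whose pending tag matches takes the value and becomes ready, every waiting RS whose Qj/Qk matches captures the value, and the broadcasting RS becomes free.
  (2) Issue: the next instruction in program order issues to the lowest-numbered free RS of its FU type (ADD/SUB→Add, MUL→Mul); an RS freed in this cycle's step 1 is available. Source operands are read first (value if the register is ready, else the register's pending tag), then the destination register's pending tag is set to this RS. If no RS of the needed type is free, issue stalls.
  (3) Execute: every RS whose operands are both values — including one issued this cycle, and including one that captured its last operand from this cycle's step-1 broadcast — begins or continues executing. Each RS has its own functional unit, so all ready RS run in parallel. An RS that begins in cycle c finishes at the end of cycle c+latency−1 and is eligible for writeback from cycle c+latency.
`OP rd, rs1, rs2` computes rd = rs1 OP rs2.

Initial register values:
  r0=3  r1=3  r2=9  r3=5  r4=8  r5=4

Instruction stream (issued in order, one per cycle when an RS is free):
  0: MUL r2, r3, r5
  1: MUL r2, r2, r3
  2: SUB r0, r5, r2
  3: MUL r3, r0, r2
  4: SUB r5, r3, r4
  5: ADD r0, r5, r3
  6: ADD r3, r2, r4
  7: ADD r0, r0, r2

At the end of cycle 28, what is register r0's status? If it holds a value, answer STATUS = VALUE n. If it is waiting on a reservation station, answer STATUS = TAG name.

STATUS = VALUE -19108

  c1: issue MUL r2<-Mul1  regs: r0:3,r1:3,r2:Mul1,r3:5,r4:8,r5:4
  c2: issue MUL r2<-Mul2  regs: r0:3,r1:3,r2:Mul2,r3:5,r4:8,r5:4
  c3: issue SUB r0<-Add1  regs: r0:Add1,r1:3,r2:Mul2,r3:5,r4:8,r5:4
  c4: stall  regs: r0:Add1,r1:3,r2:Mul2,r3:5,r4:8,r5:4
  c5: stall  regs: r0:Add1,r1:3,r2:Mul2,r3:5,r4:8,r5:4
  c6: CDB Mul1=20; issue MUL r3<-Mul1  regs: r0:Add1,r1:3,r2:Mul2,r3:Mul1,r4:8,r5:4
  c7: issue SUB r5<-Add2  regs: r0:Add1,r1:3,r2:Mul2,r3:Mul1,r4:8,r5:Add2
  c8: issue ADD r0<-Add3  regs: r0:Add3,r1:3,r2:Mul2,r3:Mul1,r4:8,r5:Add2
  c9: stall  regs: r0:Add3,r1:3,r2:Mul2,r3:Mul1,r4:8,r5:Add2
  c10: stall  regs: r0:Add3,r1:3,r2:Mul2,r3:Mul1,r4:8,r5:Add2
  c11: CDB Mul2=100; stall  regs: r0:Add3,r1:3,r2:100,r3:Mul1,r4:8,r5:Add2
  c12: stall  regs: r0:Add3,r1:3,r2:100,r3:Mul1,r4:8,r5:Add2
  c13: stall  regs: r0:Add3,r1:3,r2:100,r3:Mul1,r4:8,r5:Add2
  c14: CDB Add1=-96; issue ADD r3<-Add1  regs: r0:Add3,r1:3,r2:100,r3:Add1,r4:8,r5:Add2
  c15: stall  regs: r0:Add3,r1:3,r2:100,r3:Add1,r4:8,r5:Add2
  c16: stall  regs: r0:Add3,r1:3,r2:100,r3:Add1,r4:8,r5:Add2
  c17: CDB Add1=108; issue ADD r0<-Add1  regs: r0:Add1,r1:3,r2:100,r3:108,r4:8,r5:Add2
  c18: -  regs: r0:Add1,r1:3,r2:100,r3:108,r4:8,r5:Add2
  c19: CDB Mul1=-9600  regs: r0:Add1,r1:3,r2:100,r3:108,r4:8,r5:Add2
  c20: -  regs: r0:Add1,r1:3,r2:100,r3:108,r4:8,r5:Add2
  c21: -  regs: r0:Add1,r1:3,r2:100,r3:108,r4:8,r5:Add2
  c22: CDB Add2=-9608  regs: r0:Add1,r1:3,r2:100,r3:108,r4:8,r5:-9608
  c23: -  regs: r0:Add1,r1:3,r2:100,r3:108,r4:8,r5:-9608
  c24: -  regs: r0:Add1,r1:3,r2:100,r3:108,r4:8,r5:-9608
  c25: CDB Add3=-19208  regs: r0:Add1,r1:3,r2:100,r3:108,r4:8,r5:-9608
  c26: -  regs: r0:Add1,r1:3,r2:100,r3:108,r4:8,r5:-9608
  c27: -  regs: r0:Add1,r1:3,r2:100,r3:108,r4:8,r5:-9608
  c28: CDB Add1=-19108  regs: r0:-19108,r1:3,r2:100,r3:108,r4:8,r5:-9608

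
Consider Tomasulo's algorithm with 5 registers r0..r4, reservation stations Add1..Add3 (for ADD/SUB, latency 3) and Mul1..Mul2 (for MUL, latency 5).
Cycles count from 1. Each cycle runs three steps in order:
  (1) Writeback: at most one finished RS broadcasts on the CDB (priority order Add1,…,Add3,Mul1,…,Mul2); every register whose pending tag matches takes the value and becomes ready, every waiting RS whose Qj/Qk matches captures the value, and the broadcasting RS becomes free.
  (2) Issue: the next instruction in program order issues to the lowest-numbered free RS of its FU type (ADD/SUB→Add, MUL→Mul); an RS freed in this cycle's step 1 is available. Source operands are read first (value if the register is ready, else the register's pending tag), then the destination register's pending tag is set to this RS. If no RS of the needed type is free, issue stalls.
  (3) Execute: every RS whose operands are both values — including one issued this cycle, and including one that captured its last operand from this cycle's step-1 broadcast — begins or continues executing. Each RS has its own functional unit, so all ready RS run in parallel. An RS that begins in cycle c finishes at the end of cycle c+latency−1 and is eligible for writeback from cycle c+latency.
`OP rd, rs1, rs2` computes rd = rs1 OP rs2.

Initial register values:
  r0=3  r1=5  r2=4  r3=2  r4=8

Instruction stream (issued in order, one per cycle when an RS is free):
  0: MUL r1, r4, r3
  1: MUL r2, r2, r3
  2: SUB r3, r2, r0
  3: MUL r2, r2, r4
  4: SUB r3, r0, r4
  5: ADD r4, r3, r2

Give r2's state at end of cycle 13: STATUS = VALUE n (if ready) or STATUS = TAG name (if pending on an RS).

c1: issue MUL r1<-Mul1 | r0:3,r1:Mul1,r2:4,r3:2,r4:8
c2: issue MUL r2<-Mul2 | r0:3,r1:Mul1,r2:Mul2,r3:2,r4:8
c3: issue SUB r3<-Add1 | r0:3,r1:Mul1,r2:Mul2,r3:Add1,r4:8
c4: stall | r0:3,r1:Mul1,r2:Mul2,r3:Add1,r4:8
c5: stall | r0:3,r1:Mul1,r2:Mul2,r3:Add1,r4:8
c6: CDB Mul1=16; issue MUL r2<-Mul1 | r0:3,r1:16,r2:Mul1,r3:Add1,r4:8
c7: CDB Mul2=8; issue SUB r3<-Add2 | r0:3,r1:16,r2:Mul1,r3:Add2,r4:8
c8: issue ADD r4<-Add3 | r0:3,r1:16,r2:Mul1,r3:Add2,r4:Add3
c9: - | r0:3,r1:16,r2:Mul1,r3:Add2,r4:Add3
c10: CDB Add1=5 | r0:3,r1:16,r2:Mul1,r3:Add2,r4:Add3
c11: CDB Add2=-5 | r0:3,r1:16,r2:Mul1,r3:-5,r4:Add3
c12: CDB Mul1=64 | r0:3,r1:16,r2:64,r3:-5,r4:Add3
c13: - | r0:3,r1:16,r2:64,r3:-5,r4:Add3

STATUS = VALUE 64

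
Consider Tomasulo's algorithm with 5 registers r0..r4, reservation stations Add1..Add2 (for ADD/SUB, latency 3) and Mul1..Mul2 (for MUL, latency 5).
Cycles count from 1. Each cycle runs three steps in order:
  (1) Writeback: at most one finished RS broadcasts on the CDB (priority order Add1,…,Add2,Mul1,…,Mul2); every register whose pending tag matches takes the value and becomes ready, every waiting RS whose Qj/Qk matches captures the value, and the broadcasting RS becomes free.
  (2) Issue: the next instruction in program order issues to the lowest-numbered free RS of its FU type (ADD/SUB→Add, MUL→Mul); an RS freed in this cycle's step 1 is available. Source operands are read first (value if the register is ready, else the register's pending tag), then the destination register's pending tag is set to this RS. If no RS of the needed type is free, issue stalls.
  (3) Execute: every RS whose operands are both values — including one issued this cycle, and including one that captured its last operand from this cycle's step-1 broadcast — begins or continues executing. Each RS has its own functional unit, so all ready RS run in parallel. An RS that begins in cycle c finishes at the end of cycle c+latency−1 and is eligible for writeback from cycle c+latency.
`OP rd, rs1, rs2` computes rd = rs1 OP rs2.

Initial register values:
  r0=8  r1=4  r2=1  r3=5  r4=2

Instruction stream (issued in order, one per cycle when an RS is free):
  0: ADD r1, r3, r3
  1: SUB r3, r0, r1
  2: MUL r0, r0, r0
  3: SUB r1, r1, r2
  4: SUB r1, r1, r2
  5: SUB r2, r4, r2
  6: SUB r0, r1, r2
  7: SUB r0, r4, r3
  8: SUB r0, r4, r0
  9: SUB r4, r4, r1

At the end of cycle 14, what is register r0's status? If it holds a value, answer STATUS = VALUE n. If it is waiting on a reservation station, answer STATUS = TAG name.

STATUS = TAG Add1

cycle 1: issue ADD r1<-Add1 // r0:8,r1:Add1,r2:1,r3:5,r4:2
cycle 2: issue SUB r3<-Add2 // r0:8,r1:Add1,r2:1,r3:Add2,r4:2
cycle 3: issue MUL r0<-Mul1 // r0:Mul1,r1:Add1,r2:1,r3:Add2,r4:2
cycle 4: CDB Add1=10; issue SUB r1<-Add1 // r0:Mul1,r1:Add1,r2:1,r3:Add2,r4:2
cycle 5: stall // r0:Mul1,r1:Add1,r2:1,r3:Add2,r4:2
cycle 6: stall // r0:Mul1,r1:Add1,r2:1,r3:Add2,r4:2
cycle 7: CDB Add1=9; issue SUB r1<-Add1 // r0:Mul1,r1:Add1,r2:1,r3:Add2,r4:2
cycle 8: CDB Add2=-2; issue SUB r2<-Add2 // r0:Mul1,r1:Add1,r2:Add2,r3:-2,r4:2
cycle 9: CDB Mul1=64; stall // r0:64,r1:Add1,r2:Add2,r3:-2,r4:2
cycle 10: CDB Add1=8; issue SUB r0<-Add1 // r0:Add1,r1:8,r2:Add2,r3:-2,r4:2
cycle 11: CDB Add2=1; issue SUB r0<-Add2 // r0:Add2,r1:8,r2:1,r3:-2,r4:2
cycle 12: stall // r0:Add2,r1:8,r2:1,r3:-2,r4:2
cycle 13: stall // r0:Add2,r1:8,r2:1,r3:-2,r4:2
cycle 14: CDB Add1=7; issue SUB r0<-Add1 // r0:Add1,r1:8,r2:1,r3:-2,r4:2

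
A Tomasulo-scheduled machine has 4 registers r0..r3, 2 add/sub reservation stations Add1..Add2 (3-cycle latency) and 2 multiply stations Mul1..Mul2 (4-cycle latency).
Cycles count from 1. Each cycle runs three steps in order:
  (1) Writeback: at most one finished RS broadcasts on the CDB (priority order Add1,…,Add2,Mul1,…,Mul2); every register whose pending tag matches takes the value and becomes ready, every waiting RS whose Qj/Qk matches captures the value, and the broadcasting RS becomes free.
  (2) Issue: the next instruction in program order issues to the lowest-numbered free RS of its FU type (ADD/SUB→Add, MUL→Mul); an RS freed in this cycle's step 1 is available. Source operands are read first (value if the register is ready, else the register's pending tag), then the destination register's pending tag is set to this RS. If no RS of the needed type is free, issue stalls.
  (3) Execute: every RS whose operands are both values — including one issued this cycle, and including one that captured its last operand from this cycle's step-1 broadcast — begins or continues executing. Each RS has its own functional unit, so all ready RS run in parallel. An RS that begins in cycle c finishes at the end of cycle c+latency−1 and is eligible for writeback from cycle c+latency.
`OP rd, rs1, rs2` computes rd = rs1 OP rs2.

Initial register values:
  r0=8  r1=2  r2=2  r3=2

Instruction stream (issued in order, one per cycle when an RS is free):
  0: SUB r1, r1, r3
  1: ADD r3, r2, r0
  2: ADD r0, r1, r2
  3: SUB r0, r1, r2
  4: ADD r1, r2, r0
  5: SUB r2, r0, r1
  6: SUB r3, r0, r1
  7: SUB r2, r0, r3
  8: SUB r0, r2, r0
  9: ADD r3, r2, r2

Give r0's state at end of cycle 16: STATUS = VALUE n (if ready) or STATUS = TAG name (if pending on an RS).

STATUS = TAG Add2

c1: issue SUB r1<-Add1 | r0:8,r1:Add1,r2:2,r3:2
c2: issue ADD r3<-Add2 | r0:8,r1:Add1,r2:2,r3:Add2
c3: stall | r0:8,r1:Add1,r2:2,r3:Add2
c4: CDB Add1=0; issue ADD r0<-Add1 | r0:Add1,r1:0,r2:2,r3:Add2
c5: CDB Add2=10; issue SUB r0<-Add2 | r0:Add2,r1:0,r2:2,r3:10
c6: stall | r0:Add2,r1:0,r2:2,r3:10
c7: CDB Add1=2; issue ADD r1<-Add1 | r0:Add2,r1:Add1,r2:2,r3:10
c8: CDB Add2=-2; issue SUB r2<-Add2 | r0:-2,r1:Add1,r2:Add2,r3:10
c9: stall | r0:-2,r1:Add1,r2:Add2,r3:10
c10: stall | r0:-2,r1:Add1,r2:Add2,r3:10
c11: CDB Add1=0; issue SUB r3<-Add1 | r0:-2,r1:0,r2:Add2,r3:Add1
c12: stall | r0:-2,r1:0,r2:Add2,r3:Add1
c13: stall | r0:-2,r1:0,r2:Add2,r3:Add1
c14: CDB Add1=-2; issue SUB r2<-Add1 | r0:-2,r1:0,r2:Add1,r3:-2
c15: CDB Add2=-2; issue SUB r0<-Add2 | r0:Add2,r1:0,r2:Add1,r3:-2
c16: stall | r0:Add2,r1:0,r2:Add1,r3:-2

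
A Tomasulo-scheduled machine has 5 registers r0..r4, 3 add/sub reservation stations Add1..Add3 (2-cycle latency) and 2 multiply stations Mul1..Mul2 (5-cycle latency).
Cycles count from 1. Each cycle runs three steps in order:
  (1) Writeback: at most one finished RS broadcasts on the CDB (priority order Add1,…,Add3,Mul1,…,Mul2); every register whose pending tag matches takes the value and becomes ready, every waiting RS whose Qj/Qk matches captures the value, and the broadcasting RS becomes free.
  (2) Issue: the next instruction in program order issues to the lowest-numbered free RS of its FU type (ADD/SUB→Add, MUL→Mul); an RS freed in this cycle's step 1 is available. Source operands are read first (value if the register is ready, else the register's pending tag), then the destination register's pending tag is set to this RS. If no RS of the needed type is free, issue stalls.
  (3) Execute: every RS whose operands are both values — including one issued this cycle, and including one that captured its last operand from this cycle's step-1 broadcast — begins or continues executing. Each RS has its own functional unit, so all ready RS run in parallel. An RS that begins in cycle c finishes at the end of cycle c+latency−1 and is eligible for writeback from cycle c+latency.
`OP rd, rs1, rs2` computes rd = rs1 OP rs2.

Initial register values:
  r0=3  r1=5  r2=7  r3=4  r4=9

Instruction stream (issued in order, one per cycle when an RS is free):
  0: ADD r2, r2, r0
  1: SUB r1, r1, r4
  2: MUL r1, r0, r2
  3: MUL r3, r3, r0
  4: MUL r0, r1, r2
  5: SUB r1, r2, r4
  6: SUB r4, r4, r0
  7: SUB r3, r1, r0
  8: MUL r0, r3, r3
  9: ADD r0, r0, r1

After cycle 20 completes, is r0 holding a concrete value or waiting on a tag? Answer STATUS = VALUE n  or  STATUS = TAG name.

STATUS = TAG Add3

  c1: issue ADD r2<-Add1  regs: r0:3,r1:5,r2:Add1,r3:4,r4:9
  c2: issue SUB r1<-Add2  regs: r0:3,r1:Add2,r2:Add1,r3:4,r4:9
  c3: CDB Add1=10; issue MUL r1<-Mul1  regs: r0:3,r1:Mul1,r2:10,r3:4,r4:9
  c4: CDB Add2=-4; issue MUL r3<-Mul2  regs: r0:3,r1:Mul1,r2:10,r3:Mul2,r4:9
  c5: stall  regs: r0:3,r1:Mul1,r2:10,r3:Mul2,r4:9
  c6: stall  regs: r0:3,r1:Mul1,r2:10,r3:Mul2,r4:9
  c7: stall  regs: r0:3,r1:Mul1,r2:10,r3:Mul2,r4:9
  c8: CDB Mul1=30; issue MUL r0<-Mul1  regs: r0:Mul1,r1:30,r2:10,r3:Mul2,r4:9
  c9: CDB Mul2=12; issue SUB r1<-Add1  regs: r0:Mul1,r1:Add1,r2:10,r3:12,r4:9
  c10: issue SUB r4<-Add2  regs: r0:Mul1,r1:Add1,r2:10,r3:12,r4:Add2
  c11: CDB Add1=1; issue SUB r3<-Add1  regs: r0:Mul1,r1:1,r2:10,r3:Add1,r4:Add2
  c12: issue MUL r0<-Mul2  regs: r0:Mul2,r1:1,r2:10,r3:Add1,r4:Add2
  c13: CDB Mul1=300; issue ADD r0<-Add3  regs: r0:Add3,r1:1,r2:10,r3:Add1,r4:Add2
  c14: -  regs: r0:Add3,r1:1,r2:10,r3:Add1,r4:Add2
  c15: CDB Add1=-299  regs: r0:Add3,r1:1,r2:10,r3:-299,r4:Add2
  c16: CDB Add2=-291  regs: r0:Add3,r1:1,r2:10,r3:-299,r4:-291
  c17: -  regs: r0:Add3,r1:1,r2:10,r3:-299,r4:-291
  c18: -  regs: r0:Add3,r1:1,r2:10,r3:-299,r4:-291
  c19: -  regs: r0:Add3,r1:1,r2:10,r3:-299,r4:-291
  c20: CDB Mul2=89401  regs: r0:Add3,r1:1,r2:10,r3:-299,r4:-291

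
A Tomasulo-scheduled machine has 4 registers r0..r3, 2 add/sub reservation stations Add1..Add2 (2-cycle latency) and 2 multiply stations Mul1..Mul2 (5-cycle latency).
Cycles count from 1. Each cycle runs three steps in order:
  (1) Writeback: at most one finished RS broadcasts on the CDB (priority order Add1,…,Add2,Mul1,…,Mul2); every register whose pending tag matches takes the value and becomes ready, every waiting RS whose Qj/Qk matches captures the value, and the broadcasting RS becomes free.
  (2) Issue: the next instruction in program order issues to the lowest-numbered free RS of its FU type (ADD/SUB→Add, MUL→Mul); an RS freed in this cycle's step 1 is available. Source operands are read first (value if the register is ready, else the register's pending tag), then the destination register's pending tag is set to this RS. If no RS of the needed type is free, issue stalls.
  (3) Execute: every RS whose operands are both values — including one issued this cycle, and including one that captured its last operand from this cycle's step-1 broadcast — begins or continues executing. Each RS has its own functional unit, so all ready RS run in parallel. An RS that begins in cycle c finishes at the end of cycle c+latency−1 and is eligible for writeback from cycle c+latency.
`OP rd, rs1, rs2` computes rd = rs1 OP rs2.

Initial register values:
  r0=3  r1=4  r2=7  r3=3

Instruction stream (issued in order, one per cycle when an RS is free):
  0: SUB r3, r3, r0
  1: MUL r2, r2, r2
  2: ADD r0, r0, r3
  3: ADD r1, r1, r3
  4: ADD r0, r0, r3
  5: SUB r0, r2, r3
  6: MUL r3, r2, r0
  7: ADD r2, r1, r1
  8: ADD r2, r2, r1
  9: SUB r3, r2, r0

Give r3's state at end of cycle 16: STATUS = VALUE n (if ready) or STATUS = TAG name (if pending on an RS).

  c1: issue SUB r3<-Add1  regs: r0:3,r1:4,r2:7,r3:Add1
  c2: issue MUL r2<-Mul1  regs: r0:3,r1:4,r2:Mul1,r3:Add1
  c3: CDB Add1=0; issue ADD r0<-Add1  regs: r0:Add1,r1:4,r2:Mul1,r3:0
  c4: issue ADD r1<-Add2  regs: r0:Add1,r1:Add2,r2:Mul1,r3:0
  c5: CDB Add1=3; issue ADD r0<-Add1  regs: r0:Add1,r1:Add2,r2:Mul1,r3:0
  c6: CDB Add2=4; issue SUB r0<-Add2  regs: r0:Add2,r1:4,r2:Mul1,r3:0
  c7: CDB Add1=3; issue MUL r3<-Mul2  regs: r0:Add2,r1:4,r2:Mul1,r3:Mul2
  c8: CDB Mul1=49; issue ADD r2<-Add1  regs: r0:Add2,r1:4,r2:Add1,r3:Mul2
  c9: stall  regs: r0:Add2,r1:4,r2:Add1,r3:Mul2
  c10: CDB Add1=8; issue ADD r2<-Add1  regs: r0:Add2,r1:4,r2:Add1,r3:Mul2
  c11: CDB Add2=49; issue SUB r3<-Add2  regs: r0:49,r1:4,r2:Add1,r3:Add2
  c12: CDB Add1=12  regs: r0:49,r1:4,r2:12,r3:Add2
  c13: -  regs: r0:49,r1:4,r2:12,r3:Add2
  c14: CDB Add2=-37  regs: r0:49,r1:4,r2:12,r3:-37
  c15: -  regs: r0:49,r1:4,r2:12,r3:-37
  c16: CDB Mul2=2401  regs: r0:49,r1:4,r2:12,r3:-37

STATUS = VALUE -37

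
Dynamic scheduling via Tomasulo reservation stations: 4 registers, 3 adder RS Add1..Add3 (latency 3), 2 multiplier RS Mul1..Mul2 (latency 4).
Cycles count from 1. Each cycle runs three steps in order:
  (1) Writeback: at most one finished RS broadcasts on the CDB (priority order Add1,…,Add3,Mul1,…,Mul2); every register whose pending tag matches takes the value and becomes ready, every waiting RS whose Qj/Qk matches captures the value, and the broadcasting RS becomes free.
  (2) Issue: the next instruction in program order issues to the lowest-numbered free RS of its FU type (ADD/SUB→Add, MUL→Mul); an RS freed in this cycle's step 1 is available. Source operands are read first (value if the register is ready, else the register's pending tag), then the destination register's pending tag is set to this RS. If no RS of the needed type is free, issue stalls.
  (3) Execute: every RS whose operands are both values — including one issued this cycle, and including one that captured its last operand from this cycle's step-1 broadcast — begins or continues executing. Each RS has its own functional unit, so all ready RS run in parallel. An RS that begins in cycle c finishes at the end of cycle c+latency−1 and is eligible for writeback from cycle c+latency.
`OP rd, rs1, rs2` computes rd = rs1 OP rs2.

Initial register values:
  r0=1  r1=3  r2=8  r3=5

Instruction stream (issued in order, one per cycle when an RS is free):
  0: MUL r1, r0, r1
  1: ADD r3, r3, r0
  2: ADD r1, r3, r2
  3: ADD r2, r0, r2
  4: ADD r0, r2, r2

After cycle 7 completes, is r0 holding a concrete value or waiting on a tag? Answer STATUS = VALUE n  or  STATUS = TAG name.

STATUS = TAG Add1

c1: issue MUL r1<-Mul1 | r0:1,r1:Mul1,r2:8,r3:5
c2: issue ADD r3<-Add1 | r0:1,r1:Mul1,r2:8,r3:Add1
c3: issue ADD r1<-Add2 | r0:1,r1:Add2,r2:8,r3:Add1
c4: issue ADD r2<-Add3 | r0:1,r1:Add2,r2:Add3,r3:Add1
c5: CDB Add1=6; issue ADD r0<-Add1 | r0:Add1,r1:Add2,r2:Add3,r3:6
c6: CDB Mul1=3 | r0:Add1,r1:Add2,r2:Add3,r3:6
c7: CDB Add3=9 | r0:Add1,r1:Add2,r2:9,r3:6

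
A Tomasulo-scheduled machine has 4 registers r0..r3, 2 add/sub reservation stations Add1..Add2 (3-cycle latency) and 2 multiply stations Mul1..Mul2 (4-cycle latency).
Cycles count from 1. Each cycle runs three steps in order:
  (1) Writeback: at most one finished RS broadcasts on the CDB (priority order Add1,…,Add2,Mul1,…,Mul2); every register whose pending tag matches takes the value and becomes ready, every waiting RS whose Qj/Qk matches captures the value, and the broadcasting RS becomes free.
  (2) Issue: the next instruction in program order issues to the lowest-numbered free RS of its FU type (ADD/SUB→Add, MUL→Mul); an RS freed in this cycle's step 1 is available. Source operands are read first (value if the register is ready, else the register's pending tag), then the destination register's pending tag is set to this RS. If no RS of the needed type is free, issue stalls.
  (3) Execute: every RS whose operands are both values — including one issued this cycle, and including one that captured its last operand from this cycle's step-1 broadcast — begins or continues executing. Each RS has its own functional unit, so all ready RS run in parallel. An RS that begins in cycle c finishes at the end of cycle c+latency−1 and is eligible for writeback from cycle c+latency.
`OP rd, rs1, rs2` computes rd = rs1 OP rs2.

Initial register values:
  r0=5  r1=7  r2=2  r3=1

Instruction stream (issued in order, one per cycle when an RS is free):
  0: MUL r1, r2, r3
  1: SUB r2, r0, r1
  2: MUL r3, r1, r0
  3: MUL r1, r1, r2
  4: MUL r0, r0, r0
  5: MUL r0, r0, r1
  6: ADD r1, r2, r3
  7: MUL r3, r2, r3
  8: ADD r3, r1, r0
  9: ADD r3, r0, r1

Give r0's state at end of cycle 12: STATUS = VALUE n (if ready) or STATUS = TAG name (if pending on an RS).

  c1: issue MUL r1<-Mul1  regs: r0:5,r1:Mul1,r2:2,r3:1
  c2: issue SUB r2<-Add1  regs: r0:5,r1:Mul1,r2:Add1,r3:1
  c3: issue MUL r3<-Mul2  regs: r0:5,r1:Mul1,r2:Add1,r3:Mul2
  c4: stall  regs: r0:5,r1:Mul1,r2:Add1,r3:Mul2
  c5: CDB Mul1=2; issue MUL r1<-Mul1  regs: r0:5,r1:Mul1,r2:Add1,r3:Mul2
  c6: stall  regs: r0:5,r1:Mul1,r2:Add1,r3:Mul2
  c7: stall  regs: r0:5,r1:Mul1,r2:Add1,r3:Mul2
  c8: CDB Add1=3; stall  regs: r0:5,r1:Mul1,r2:3,r3:Mul2
  c9: CDB Mul2=10; issue MUL r0<-Mul2  regs: r0:Mul2,r1:Mul1,r2:3,r3:10
  c10: stall  regs: r0:Mul2,r1:Mul1,r2:3,r3:10
  c11: stall  regs: r0:Mul2,r1:Mul1,r2:3,r3:10
  c12: CDB Mul1=6; issue MUL r0<-Mul1  regs: r0:Mul1,r1:6,r2:3,r3:10

STATUS = TAG Mul1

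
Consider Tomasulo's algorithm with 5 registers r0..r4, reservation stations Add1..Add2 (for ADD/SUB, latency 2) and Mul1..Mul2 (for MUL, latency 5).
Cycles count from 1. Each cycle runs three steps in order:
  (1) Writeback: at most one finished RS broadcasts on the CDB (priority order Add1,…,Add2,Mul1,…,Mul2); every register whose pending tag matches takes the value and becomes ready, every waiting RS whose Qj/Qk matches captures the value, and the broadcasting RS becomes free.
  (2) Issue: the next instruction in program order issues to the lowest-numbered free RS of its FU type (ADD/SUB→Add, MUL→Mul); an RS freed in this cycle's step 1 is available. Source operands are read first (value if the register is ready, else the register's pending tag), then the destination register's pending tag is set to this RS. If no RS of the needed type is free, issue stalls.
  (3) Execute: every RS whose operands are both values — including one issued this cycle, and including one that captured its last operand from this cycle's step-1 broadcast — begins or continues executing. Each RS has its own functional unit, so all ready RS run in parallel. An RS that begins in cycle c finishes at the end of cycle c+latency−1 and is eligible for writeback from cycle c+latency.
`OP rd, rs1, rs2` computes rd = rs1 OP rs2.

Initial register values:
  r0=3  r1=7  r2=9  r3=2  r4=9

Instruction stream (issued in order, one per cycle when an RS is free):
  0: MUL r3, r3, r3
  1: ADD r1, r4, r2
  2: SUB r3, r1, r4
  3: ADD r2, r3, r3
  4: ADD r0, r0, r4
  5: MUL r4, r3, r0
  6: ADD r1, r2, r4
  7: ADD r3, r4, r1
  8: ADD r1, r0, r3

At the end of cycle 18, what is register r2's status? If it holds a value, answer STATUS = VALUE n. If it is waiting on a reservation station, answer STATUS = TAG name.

c1: issue MUL r3<-Mul1 | r0:3,r1:7,r2:9,r3:Mul1,r4:9
c2: issue ADD r1<-Add1 | r0:3,r1:Add1,r2:9,r3:Mul1,r4:9
c3: issue SUB r3<-Add2 | r0:3,r1:Add1,r2:9,r3:Add2,r4:9
c4: CDB Add1=18; issue ADD r2<-Add1 | r0:3,r1:18,r2:Add1,r3:Add2,r4:9
c5: stall | r0:3,r1:18,r2:Add1,r3:Add2,r4:9
c6: CDB Add2=9; issue ADD r0<-Add2 | r0:Add2,r1:18,r2:Add1,r3:9,r4:9
c7: CDB Mul1=4; issue MUL r4<-Mul1 | r0:Add2,r1:18,r2:Add1,r3:9,r4:Mul1
c8: CDB Add1=18; issue ADD r1<-Add1 | r0:Add2,r1:Add1,r2:18,r3:9,r4:Mul1
c9: CDB Add2=12; issue ADD r3<-Add2 | r0:12,r1:Add1,r2:18,r3:Add2,r4:Mul1
c10: stall | r0:12,r1:Add1,r2:18,r3:Add2,r4:Mul1
c11: stall | r0:12,r1:Add1,r2:18,r3:Add2,r4:Mul1
c12: stall | r0:12,r1:Add1,r2:18,r3:Add2,r4:Mul1
c13: stall | r0:12,r1:Add1,r2:18,r3:Add2,r4:Mul1
c14: CDB Mul1=108; stall | r0:12,r1:Add1,r2:18,r3:Add2,r4:108
c15: stall | r0:12,r1:Add1,r2:18,r3:Add2,r4:108
c16: CDB Add1=126; issue ADD r1<-Add1 | r0:12,r1:Add1,r2:18,r3:Add2,r4:108
c17: - | r0:12,r1:Add1,r2:18,r3:Add2,r4:108
c18: CDB Add2=234 | r0:12,r1:Add1,r2:18,r3:234,r4:108

STATUS = VALUE 18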